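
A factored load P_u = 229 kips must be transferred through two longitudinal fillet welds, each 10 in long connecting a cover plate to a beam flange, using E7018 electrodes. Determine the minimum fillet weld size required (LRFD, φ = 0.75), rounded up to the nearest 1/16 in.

w = 9/16 in

E70XX → F_EXX = 70 ksi.
Total weld length L = 20 in.
Required throat t_e = P_u / (φ × 0.6 F_EXX × L) = 229 / (0.75 × 0.6 × 70 × 20) = 0.3635 in.
Required leg w = t_e / 0.707 = 0.5141 in → use 9/16 in.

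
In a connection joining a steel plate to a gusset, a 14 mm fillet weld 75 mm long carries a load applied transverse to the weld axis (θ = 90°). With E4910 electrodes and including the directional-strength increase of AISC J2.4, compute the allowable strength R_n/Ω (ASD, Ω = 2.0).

E49XX → F_EXX = 490 MPa.
t_e = 0.707 × 14 = 9.898 mm; A_we = 9.898 × 75 = 742.4 mm².
Directional factor: 1.0 + 0.5 sin^1.5(90°) = 1.5.
F_nw = 0.6 × 490 × 1.5 = 441 MPa.
R_n/Ω = (441 × 742.4) / 2.0 × 10⁻³ = 163.7 kN.

R_n/Ω ≈ 164 kN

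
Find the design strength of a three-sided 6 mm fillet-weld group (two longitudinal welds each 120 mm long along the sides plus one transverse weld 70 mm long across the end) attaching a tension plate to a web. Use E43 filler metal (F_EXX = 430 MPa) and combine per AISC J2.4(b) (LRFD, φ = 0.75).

t_e = 0.707 × 6 = 4.242 mm.
R_nwl = 0.6 × 430 × 4.242 × 240 × 10⁻³ = 262.7 kN (longitudinal, 2 welds).
R_nwt = 0.6 × 430 × 4.242 × 70 × 10⁻³ = 76.61 kN (transverse, base value).
(i) R_nwl + R_nwt = 339.3 kN; (ii) 0.85 R_nwl + 1.5 R_nwt = 338.2 kN.
R_n = max = 339.3 kN [governs: (i)]; φR_n = 254.5 kN.

φR_n ≈ 254 kN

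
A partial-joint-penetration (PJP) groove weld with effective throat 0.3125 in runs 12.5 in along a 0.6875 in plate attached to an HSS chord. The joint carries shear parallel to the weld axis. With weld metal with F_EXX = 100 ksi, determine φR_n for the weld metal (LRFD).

φR_n ≈ 176 kips

Effective throat (given) t_e = 0.3125 in.
A_we = 0.3125 × 12.5 = 3.906 in².
F_nw = 0.6 F_EXX = 60 ksi.
φR_n = 0.75 × 60 × 3.906 = 175.8 kips.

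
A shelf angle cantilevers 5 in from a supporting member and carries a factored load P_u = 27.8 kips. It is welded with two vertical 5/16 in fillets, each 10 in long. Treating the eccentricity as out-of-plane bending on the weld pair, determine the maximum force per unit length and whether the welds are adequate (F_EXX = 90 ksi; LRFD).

f_max ≈ 4.4 kip/in; adequate

L_w = 2 × 10 = 20 in; section modulus (unit throat) S = 2 × L²/6 = 33.33 in².
Direct shear f_v = P/L_w = 27.8/20 = 1.39 kip/in.
Moment M = P × e = 27.8 × 5 = 139 kip·in; bending f_b = M/S = 4.17 kip/in.
f_max = √(f_v² + f_b²) = √(1.39² + 4.17²) = 4.396 kip/in.
φr_n = 0.75 × 0.6 × 90 × (0.707 × 0.3125) = 8.948 kip/in → adequate.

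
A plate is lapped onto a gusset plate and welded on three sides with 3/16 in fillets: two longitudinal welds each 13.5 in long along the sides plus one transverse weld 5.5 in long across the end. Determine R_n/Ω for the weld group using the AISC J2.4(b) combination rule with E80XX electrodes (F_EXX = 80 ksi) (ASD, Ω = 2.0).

R_n/Ω ≈ 103 kip

t_e = 0.707 × 0.1875 = 0.1326 in.
R_nwl = 0.6 × 80 × 0.1326 × 27 = 171.8 kip (longitudinal, 2 welds).
R_nwt = 0.6 × 80 × 0.1326 × 5.5 = 35 kip (transverse, base value).
(i) R_nwl + R_nwt = 206.8 kip; (ii) 0.85 R_nwl + 1.5 R_nwt = 198.5 kip.
R_n = max = 206.8 kip [governs: (i)]; R_n/Ω = 103.4 kip.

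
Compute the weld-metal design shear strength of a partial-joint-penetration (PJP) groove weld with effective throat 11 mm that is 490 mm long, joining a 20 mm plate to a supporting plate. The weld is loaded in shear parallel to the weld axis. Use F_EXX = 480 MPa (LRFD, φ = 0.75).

Effective throat (given) t_e = 11 mm.
A_we = 11 × 490 = 5390 mm².
F_nw = 0.6 F_EXX = 288 MPa.
φR_n = 0.75 × 288 × 5390 × 10⁻³ = 1164 kN.

φR_n ≈ 1160 kN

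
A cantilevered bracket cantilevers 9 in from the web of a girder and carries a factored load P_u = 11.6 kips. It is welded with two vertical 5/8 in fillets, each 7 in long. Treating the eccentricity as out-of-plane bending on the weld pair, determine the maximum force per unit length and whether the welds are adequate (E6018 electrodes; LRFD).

E60XX → F_EXX = 60 ksi.
L_w = 2 × 7 = 14 in; section modulus (unit throat) S = 2 × L²/6 = 16.33 in².
Direct shear f_v = P/L_w = 11.6/14 = 0.8286 kip/in.
Moment M = P × e = 11.6 × 9 = 104.4 kip·in; bending f_b = M/S = 6.392 kip/in.
f_max = √(f_v² + f_b²) = √(0.8286² + 6.392²) = 6.445 kip/in.
φr_n = 0.75 × 0.6 × 60 × (0.707 × 0.625) = 11.93 kip/in → adequate.

f_max ≈ 6.45 kip/in; adequate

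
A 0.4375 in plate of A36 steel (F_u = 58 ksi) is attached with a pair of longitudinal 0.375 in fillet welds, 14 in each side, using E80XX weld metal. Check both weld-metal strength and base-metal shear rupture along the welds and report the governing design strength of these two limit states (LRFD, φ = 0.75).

φR_n ≈ 267 kips (weld metal governs)

E80XX → F_EXX = 80 ksi.
t_e = 0.707 × 0.375 = 0.2651 in; L = 28 in.
Weld metal: φR_n = 0.75 × 0.6 × 80 × 0.2651 × 28 = 267.2 kips.
Base metal (shear rupture): φR_n = 0.75 × 0.6 × 58 × 0.4375 × 28 = 319.7 kips.
Governing: weld metal.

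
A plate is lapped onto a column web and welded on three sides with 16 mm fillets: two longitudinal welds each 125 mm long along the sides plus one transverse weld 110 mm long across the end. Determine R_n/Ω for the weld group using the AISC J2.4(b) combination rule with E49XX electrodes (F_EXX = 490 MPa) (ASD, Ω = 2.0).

t_e = 0.707 × 16 = 11.31 mm.
R_nwl = 0.6 × 490 × 11.31 × 250 × 10⁻³ = 831.4 kN (longitudinal, 2 welds).
R_nwt = 0.6 × 490 × 11.31 × 110 × 10⁻³ = 365.8 kN (transverse, base value).
(i) R_nwl + R_nwt = 1197 kN; (ii) 0.85 R_nwl + 1.5 R_nwt = 1255 kN.
R_n = max = 1255 kN [governs: (ii)]; R_n/Ω = 627.7 kN.

R_n/Ω ≈ 628 kN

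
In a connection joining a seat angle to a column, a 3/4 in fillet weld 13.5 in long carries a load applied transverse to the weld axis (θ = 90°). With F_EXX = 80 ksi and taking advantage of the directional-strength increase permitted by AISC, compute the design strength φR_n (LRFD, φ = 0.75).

φR_n ≈ 387 kip

t_e = 0.707 × 0.75 = 0.5302 in; A_we = 0.5302 × 13.5 = 7.158 in².
Directional factor: 1.0 + 0.5 sin^1.5(90°) = 1.5.
F_nw = 0.6 × 80 × 1.5 = 72 ksi.
φR_n = 0.75 × 72 × 7.158 = 386.6 kip.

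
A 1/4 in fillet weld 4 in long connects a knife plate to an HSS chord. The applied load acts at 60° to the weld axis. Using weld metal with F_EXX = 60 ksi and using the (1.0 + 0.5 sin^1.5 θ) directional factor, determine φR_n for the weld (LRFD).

t_e = 0.707 × 0.25 = 0.1767 in; A_we = 0.1767 × 4 = 0.707 in².
Directional factor: 1.0 + 0.5 sin^1.5(60°) = 1.403.
F_nw = 0.6 × 60 × 1.403 = 50.51 ksi.
φR_n = 0.75 × 50.51 × 0.707 = 26.78 kips.

φR_n ≈ 26.8 kips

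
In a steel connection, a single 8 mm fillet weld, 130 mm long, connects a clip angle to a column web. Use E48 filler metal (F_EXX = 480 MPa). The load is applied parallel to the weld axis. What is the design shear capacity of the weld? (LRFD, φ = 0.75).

Effective throat t_e = 0.707 × 8 = 5.656 mm.
Total length L = 130 mm; A_we = 5.656 × 130 = 735.3 mm².
F_nw = 0.6 F_EXX = 0.6 × 480 = 288 MPa.
φR_n = 0.75 × 288 × 735.3 × 10⁻³ = 158.8 kN.

φR_n ≈ 159 kN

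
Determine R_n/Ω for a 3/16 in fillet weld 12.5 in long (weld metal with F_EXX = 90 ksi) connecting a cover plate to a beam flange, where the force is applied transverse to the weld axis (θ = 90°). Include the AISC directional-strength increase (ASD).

t_e = 0.707 × 0.1875 = 0.1326 in; A_we = 0.1326 × 12.5 = 1.657 in².
Directional factor: 1.0 + 0.5 sin^1.5(90°) = 1.5.
F_nw = 0.6 × 90 × 1.5 = 81 ksi.
R_n/Ω = (81 × 1.657) / 2.0 = 67.11 kips.

R_n/Ω ≈ 67.1 kips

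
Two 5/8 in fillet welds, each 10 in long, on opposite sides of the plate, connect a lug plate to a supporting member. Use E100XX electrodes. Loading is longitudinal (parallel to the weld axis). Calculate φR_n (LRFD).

φR_n ≈ 398 kip

E100XX → F_EXX = 100 ksi.
Effective throat t_e = 0.707 × 0.625 = 0.4419 in.
Total length L = 20 in; A_we = 0.4419 × 20 = 8.837 in².
F_nw = 0.6 F_EXX = 0.6 × 100 = 60 ksi.
φR_n = 0.75 × 60 × 8.837 = 397.7 kip.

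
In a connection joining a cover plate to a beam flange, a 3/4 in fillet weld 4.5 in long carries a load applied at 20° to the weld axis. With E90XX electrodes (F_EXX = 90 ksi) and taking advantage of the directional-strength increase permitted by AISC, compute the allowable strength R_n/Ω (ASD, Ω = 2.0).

R_n/Ω ≈ 70.9 kip

t_e = 0.707 × 0.75 = 0.5302 in; A_we = 0.5302 × 4.5 = 2.386 in².
Directional factor: 1.0 + 0.5 sin^1.5(20°) = 1.1.
F_nw = 0.6 × 90 × 1.1 = 59.4 ksi.
R_n/Ω = (59.4 × 2.386) / 2.0 = 70.87 kip.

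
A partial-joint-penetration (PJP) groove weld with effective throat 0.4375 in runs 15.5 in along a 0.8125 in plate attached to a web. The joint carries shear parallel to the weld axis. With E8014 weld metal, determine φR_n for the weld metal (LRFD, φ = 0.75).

E80XX → F_EXX = 80 ksi.
Effective throat (given) t_e = 0.4375 in.
A_we = 0.4375 × 15.5 = 6.781 in².
F_nw = 0.6 F_EXX = 48 ksi.
φR_n = 0.75 × 48 × 6.781 = 244.1 kips.

φR_n ≈ 244 kips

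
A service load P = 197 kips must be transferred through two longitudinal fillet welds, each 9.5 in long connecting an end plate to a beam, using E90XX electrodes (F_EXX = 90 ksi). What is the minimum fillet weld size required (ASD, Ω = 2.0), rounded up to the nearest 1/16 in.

w = 9/16 in

Total weld length L = 19 in.
Required throat t_e = P × Ω / (0.6 F_EXX × L) = 197 × 2.0 / (0.6 × 90 × 19) = 0.384 in.
Required leg w = t_e / 0.707 = 0.5432 in → use 9/16 in.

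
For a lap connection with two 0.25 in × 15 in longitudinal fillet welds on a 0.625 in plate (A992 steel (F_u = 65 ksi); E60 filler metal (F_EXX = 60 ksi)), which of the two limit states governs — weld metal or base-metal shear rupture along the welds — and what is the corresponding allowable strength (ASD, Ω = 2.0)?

R_n/Ω ≈ 95.4 kips (weld metal governs)

t_e = 0.707 × 0.25 = 0.1767 in; L = 30 in.
Weld metal: R_n/Ω = (1/2.0) × 0.6 × 60 × 0.1767 × 30 = 95.44 kips.
Base metal (shear rupture): R_n/Ω = (1/2.0) × 0.6 × 65 × 0.625 × 30 = 365.6 kips.
Governing: weld metal.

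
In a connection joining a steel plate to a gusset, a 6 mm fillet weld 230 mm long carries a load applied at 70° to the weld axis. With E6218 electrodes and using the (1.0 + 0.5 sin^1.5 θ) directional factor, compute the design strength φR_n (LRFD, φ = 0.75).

E62XX → F_EXX = 620 MPa.
t_e = 0.707 × 6 = 4.242 mm; A_we = 4.242 × 230 = 975.7 mm².
Directional factor: 1.0 + 0.5 sin^1.5(70°) = 1.455.
F_nw = 0.6 × 620 × 1.455 = 541.4 MPa.
φR_n = 0.75 × 541.4 × 975.7 × 10⁻³ = 396.2 kN.

φR_n ≈ 396 kN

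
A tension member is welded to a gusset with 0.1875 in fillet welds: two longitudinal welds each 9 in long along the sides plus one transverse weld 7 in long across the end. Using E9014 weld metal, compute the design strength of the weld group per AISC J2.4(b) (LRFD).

E90XX → F_EXX = 90 ksi.
t_e = 0.707 × 0.1875 = 0.1326 in.
R_nwl = 0.6 × 90 × 0.1326 × 18 = 128.9 kip (longitudinal, 2 welds).
R_nwt = 0.6 × 90 × 0.1326 × 7 = 50.11 kip (transverse, base value).
(i) R_nwl + R_nwt = 179 kip; (ii) 0.85 R_nwl + 1.5 R_nwt = 184.7 kip.
R_n = max = 184.7 kip [governs: (ii)]; φR_n = 138.5 kip.

φR_n ≈ 139 kip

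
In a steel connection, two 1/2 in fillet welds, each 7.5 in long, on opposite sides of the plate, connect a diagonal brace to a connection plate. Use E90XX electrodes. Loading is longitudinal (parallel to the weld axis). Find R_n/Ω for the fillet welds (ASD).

R_n/Ω ≈ 143 kips

E90XX → F_EXX = 90 ksi.
Effective throat t_e = 0.707 × 0.5 = 0.3535 in.
Total length L = 15 in; A_we = 0.3535 × 15 = 5.302 in².
F_nw = 0.6 F_EXX = 0.6 × 90 = 54 ksi.
R_n = 54 × 5.302 = 286.3 kips; R_n/Ω = 286.3/2.0 = 143.2 kips.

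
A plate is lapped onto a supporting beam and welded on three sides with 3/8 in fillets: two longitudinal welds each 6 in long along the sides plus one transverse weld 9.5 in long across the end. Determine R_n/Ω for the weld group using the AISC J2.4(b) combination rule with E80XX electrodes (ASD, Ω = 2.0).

E80XX → F_EXX = 80 ksi.
t_e = 0.707 × 0.375 = 0.2651 in.
R_nwl = 0.6 × 80 × 0.2651 × 12 = 152.7 kip (longitudinal, 2 welds).
R_nwt = 0.6 × 80 × 0.2651 × 9.5 = 120.9 kip (transverse, base value).
(i) R_nwl + R_nwt = 273.6 kip; (ii) 0.85 R_nwl + 1.5 R_nwt = 311.2 kip.
R_n = max = 311.2 kip [governs: (ii)]; R_n/Ω = 155.6 kip.

R_n/Ω ≈ 156 kip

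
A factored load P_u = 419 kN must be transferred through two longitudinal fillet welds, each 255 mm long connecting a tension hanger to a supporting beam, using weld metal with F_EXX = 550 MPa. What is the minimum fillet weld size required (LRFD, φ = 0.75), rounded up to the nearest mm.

w = 5 mm

Total weld length L = 510 mm.
Required throat t_e = P_u / (φ × 0.6 F_EXX × L) = 419 / (0.75 × 0.6 × 550 × 510 × 10⁻³) = 3.319 mm.
Required leg w = t_e / 0.707 = 4.695 mm → use 5 mm.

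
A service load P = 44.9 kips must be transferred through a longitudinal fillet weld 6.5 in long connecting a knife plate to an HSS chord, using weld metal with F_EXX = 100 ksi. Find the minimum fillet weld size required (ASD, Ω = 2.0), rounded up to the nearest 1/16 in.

Total weld length L = 6.5 in.
Required throat t_e = P × Ω / (0.6 F_EXX × L) = 44.9 × 2.0 / (0.6 × 100 × 6.5) = 0.2303 in.
Required leg w = t_e / 0.707 = 0.3257 in → use 3/8 in.

w = 3/8 in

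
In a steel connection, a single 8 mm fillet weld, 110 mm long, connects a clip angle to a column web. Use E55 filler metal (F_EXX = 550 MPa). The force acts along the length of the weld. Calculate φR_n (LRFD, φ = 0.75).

φR_n ≈ 154 kN

Effective throat t_e = 0.707 × 8 = 5.656 mm.
Total length L = 110 mm; A_we = 5.656 × 110 = 622.2 mm².
F_nw = 0.6 F_EXX = 0.6 × 550 = 330 MPa.
φR_n = 0.75 × 330 × 622.2 × 10⁻³ = 154 kN.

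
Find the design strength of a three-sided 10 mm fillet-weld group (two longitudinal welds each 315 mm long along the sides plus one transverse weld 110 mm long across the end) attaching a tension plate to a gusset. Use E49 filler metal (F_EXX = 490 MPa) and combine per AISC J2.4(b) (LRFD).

t_e = 0.707 × 10 = 7.07 mm.
R_nwl = 0.6 × 490 × 7.07 × 630 × 10⁻³ = 1310 kN (longitudinal, 2 welds).
R_nwt = 0.6 × 490 × 7.07 × 110 × 10⁻³ = 228.6 kN (transverse, base value).
(i) R_nwl + R_nwt = 1538 kN; (ii) 0.85 R_nwl + 1.5 R_nwt = 1456 kN.
R_n = max = 1538 kN [governs: (i)]; φR_n = 1154 kN.

φR_n ≈ 1150 kN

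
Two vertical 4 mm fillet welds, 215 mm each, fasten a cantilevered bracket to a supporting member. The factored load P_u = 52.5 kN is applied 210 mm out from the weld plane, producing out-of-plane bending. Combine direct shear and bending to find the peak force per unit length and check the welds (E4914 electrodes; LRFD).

E49XX → F_EXX = 490 MPa.
L_w = 2 × 215 = 430 mm; section modulus (unit throat) S = 2 × L²/6 = 15410 mm².
Direct shear f_v = P/L_w = 52.5×10³/430 = 122.1 N/mm.
Moment M = P × e = 52.5×10³ × 210 = 11025000 N·mm; bending f_b = M/S = 715.5 N/mm.
f_max = √(f_v² + f_b²) = √(122.1² + 715.5²) = 725.9 N/mm.
φr_n = 0.75 × 0.6 × 490 × (0.707 × 4) = 623.6 N/mm → NOT adequate.

f_max ≈ 726 N/mm; NOT adequate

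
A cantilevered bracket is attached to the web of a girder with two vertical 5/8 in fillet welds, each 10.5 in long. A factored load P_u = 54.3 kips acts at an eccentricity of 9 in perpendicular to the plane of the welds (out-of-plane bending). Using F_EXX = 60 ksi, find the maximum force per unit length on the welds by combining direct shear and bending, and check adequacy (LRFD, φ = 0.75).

f_max ≈ 13.5 kip/in; NOT adequate

L_w = 2 × 10.5 = 21 in; section modulus (unit throat) S = 2 × L²/6 = 36.75 in².
Direct shear f_v = P/L_w = 54.3/21 = 2.586 kip/in.
Moment M = P × e = 54.3 × 9 = 488.7 kip·in; bending f_b = M/S = 13.3 kip/in.
f_max = √(f_v² + f_b²) = √(2.586² + 13.3²) = 13.55 kip/in.
φr_n = 0.75 × 0.6 × 60 × (0.707 × 0.625) = 11.93 kip/in → NOT adequate.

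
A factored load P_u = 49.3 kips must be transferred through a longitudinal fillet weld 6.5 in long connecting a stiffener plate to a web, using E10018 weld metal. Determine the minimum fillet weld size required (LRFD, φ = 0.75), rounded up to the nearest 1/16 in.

E100XX → F_EXX = 100 ksi.
Total weld length L = 6.5 in.
Required throat t_e = P_u / (φ × 0.6 F_EXX × L) = 49.3 / (0.75 × 0.6 × 100 × 6.5) = 0.1685 in.
Required leg w = t_e / 0.707 = 0.2384 in → use 1/4 in.

w = 1/4 in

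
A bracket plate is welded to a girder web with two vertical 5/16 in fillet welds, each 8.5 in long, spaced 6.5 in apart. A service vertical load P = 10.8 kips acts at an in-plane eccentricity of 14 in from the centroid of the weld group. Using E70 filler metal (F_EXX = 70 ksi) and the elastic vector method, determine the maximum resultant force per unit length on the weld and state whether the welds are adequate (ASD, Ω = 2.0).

f_max ≈ 3.29 kip/in; adequate

Total weld length L_w = 17 in. Treat welds as unit-width lines.
Polar moment about centroid: J = 2[d³/12 + d(b/2)²] = 2[8.5³/12 + 8.5×3.25²] = 281.9 in³.
Direct shear f_v = P/L_w = 10.8 / 17 = 0.6353 kip/in (vertical).
Torsion M = P·e = 10.8 × 14 = 151.2 kip·in.
Critical point at (x, y) = (3.25, 4.25) from centroid. f_tx = M·y/J = 2.279 kip/in; f_ty = M·x/J = 1.743 kip/in.
Resultant f_max = √[f_tx² + (f_v + f_ty)²] = √[2.279² + (0.6353 + 1.743)²] = 3.294 kip/in.
Capacity per unit length: r_n/Ω = (1/2.0) × 0.6 × 70 × (0.707 × 0.3125) = 4.64 kip/in.
3.294 ≤ 4.64 → adequate.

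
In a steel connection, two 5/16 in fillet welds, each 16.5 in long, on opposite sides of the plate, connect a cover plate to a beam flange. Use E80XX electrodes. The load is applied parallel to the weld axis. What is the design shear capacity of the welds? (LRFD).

E80XX → F_EXX = 80 ksi.
Effective throat t_e = 0.707 × 0.3125 = 0.2209 in.
Total length L = 33 in; A_we = 0.2209 × 33 = 7.291 in².
F_nw = 0.6 F_EXX = 0.6 × 80 = 48 ksi.
φR_n = 0.75 × 48 × 7.291 = 262.5 kip.

φR_n ≈ 262 kip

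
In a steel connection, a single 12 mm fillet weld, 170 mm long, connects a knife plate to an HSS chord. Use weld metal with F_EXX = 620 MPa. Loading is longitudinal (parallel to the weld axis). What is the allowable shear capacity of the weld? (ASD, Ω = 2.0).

R_n/Ω ≈ 268 kN

Effective throat t_e = 0.707 × 12 = 8.484 mm.
Total length L = 170 mm; A_we = 8.484 × 170 = 1442 mm².
F_nw = 0.6 F_EXX = 0.6 × 620 = 372 MPa.
R_n = 372 × 1442 × 10⁻³ = 536.5 kN; R_n/Ω = 536.5/2.0 = 268.3 kN.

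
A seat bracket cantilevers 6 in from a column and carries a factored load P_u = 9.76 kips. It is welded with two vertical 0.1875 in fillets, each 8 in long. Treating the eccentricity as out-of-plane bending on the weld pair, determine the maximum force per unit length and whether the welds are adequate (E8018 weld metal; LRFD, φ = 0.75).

E80XX → F_EXX = 80 ksi.
L_w = 2 × 8 = 16 in; section modulus (unit throat) S = 2 × L²/6 = 21.33 in².
Direct shear f_v = P/L_w = 9.76/16 = 0.61 kip/in.
Moment M = P × e = 9.76 × 6 = 58.56 kip·in; bending f_b = M/S = 2.745 kip/in.
f_max = √(f_v² + f_b²) = √(0.61² + 2.745²) = 2.812 kip/in.
φr_n = 0.75 × 0.6 × 80 × (0.707 × 0.1875) = 4.772 kip/in → adequate.

f_max ≈ 2.81 kip/in; adequate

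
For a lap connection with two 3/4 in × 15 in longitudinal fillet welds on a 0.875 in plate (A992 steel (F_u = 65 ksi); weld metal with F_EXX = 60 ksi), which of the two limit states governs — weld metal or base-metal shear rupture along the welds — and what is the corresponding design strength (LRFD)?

t_e = 0.707 × 0.75 = 0.5302 in; L = 30 in.
Weld metal: φR_n = 0.75 × 0.6 × 60 × 0.5302 × 30 = 429.5 kips.
Base metal (shear rupture): φR_n = 0.75 × 0.6 × 65 × 0.875 × 30 = 767.8 kips.
Governing: weld metal.

φR_n ≈ 430 kips (weld metal governs)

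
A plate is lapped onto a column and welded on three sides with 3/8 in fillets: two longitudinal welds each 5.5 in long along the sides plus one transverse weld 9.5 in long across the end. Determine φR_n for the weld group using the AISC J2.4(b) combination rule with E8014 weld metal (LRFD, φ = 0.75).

φR_n ≈ 225 kip

E80XX → F_EXX = 80 ksi.
t_e = 0.707 × 0.375 = 0.2651 in.
R_nwl = 0.6 × 80 × 0.2651 × 11 = 140 kip (longitudinal, 2 welds).
R_nwt = 0.6 × 80 × 0.2651 × 9.5 = 120.9 kip (transverse, base value).
(i) R_nwl + R_nwt = 260.9 kip; (ii) 0.85 R_nwl + 1.5 R_nwt = 300.3 kip.
R_n = max = 300.3 kip [governs: (ii)]; φR_n = 225.3 kip.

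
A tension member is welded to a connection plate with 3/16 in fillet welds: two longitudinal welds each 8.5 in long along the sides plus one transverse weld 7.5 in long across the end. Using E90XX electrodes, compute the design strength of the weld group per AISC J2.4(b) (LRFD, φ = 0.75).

E90XX → F_EXX = 90 ksi.
t_e = 0.707 × 0.1875 = 0.1326 in.
R_nwl = 0.6 × 90 × 0.1326 × 17 = 121.7 kips (longitudinal, 2 welds).
R_nwt = 0.6 × 90 × 0.1326 × 7.5 = 53.69 kips (transverse, base value).
(i) R_nwl + R_nwt = 175.4 kips; (ii) 0.85 R_nwl + 1.5 R_nwt = 184 kips.
R_n = max = 184 kips [governs: (ii)]; φR_n = 138 kips.

φR_n ≈ 138 kips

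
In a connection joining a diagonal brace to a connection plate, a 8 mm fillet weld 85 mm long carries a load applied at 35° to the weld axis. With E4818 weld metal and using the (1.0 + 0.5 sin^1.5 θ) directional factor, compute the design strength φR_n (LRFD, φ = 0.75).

φR_n ≈ 126 kN

E48XX → F_EXX = 480 MPa.
t_e = 0.707 × 8 = 5.656 mm; A_we = 5.656 × 85 = 480.8 mm².
Directional factor: 1.0 + 0.5 sin^1.5(35°) = 1.217.
F_nw = 0.6 × 480 × 1.217 = 350.6 MPa.
φR_n = 0.75 × 350.6 × 480.8 × 10⁻³ = 126.4 kN.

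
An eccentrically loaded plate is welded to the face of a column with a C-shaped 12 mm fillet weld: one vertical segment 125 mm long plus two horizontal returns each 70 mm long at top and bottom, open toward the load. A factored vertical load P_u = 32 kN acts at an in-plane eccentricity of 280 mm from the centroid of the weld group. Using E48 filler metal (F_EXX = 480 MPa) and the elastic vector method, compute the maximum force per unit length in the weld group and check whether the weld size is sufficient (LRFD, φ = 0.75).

Total weld length L_w = 265 mm. Treat welds as unit-width lines.
Centroid: x̄ = 2×70×35 / 265 = 18.49 mm from the vertical weld.
Polar moment about centroid: J = I_x + I_y = [125³/12 + 2×70×62.5²] + [125×18.49² + 2(70³/12 + 70×16.51²)] = 847700 mm³.
Direct shear f_v = P/L_w = 32×10³ / 265 = 120.8 N/mm (vertical).
Torsion M = P·e = 32×10³ × 280 = 8960000 N·mm.
Critical point at (x, y) = (51.51, 62.5) from centroid. f_tx = M·y/J = 660.6 N/mm; f_ty = M·x/J = 544.4 N/mm.
Resultant f_max = √[f_tx² + (f_v + f_ty)²] = √[660.6² + (120.8 + 544.4)²] = 937.5 N/mm.
Capacity per unit length: φr_n = 0.75 × 0.6 × 480 × (0.707 × 12) = 1833 N/mm.
937.5 ≤ 1833 → adequate.

f_max ≈ 937 N/mm; adequate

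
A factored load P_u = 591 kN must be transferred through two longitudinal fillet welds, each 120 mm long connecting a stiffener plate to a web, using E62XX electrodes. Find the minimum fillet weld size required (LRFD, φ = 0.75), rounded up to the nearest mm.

w = 13 mm

E62XX → F_EXX = 620 MPa.
Total weld length L = 240 mm.
Required throat t_e = P_u / (φ × 0.6 F_EXX × L) = 591 / (0.75 × 0.6 × 620 × 240 × 10⁻³) = 8.826 mm.
Required leg w = t_e / 0.707 = 12.48 mm → use 13 mm.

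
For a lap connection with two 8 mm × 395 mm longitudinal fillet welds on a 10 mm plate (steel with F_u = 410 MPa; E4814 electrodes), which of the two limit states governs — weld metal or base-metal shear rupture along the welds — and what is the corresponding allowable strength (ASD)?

E48XX → F_EXX = 480 MPa.
t_e = 0.707 × 8 = 5.656 mm; L = 790 mm.
Weld metal: R_n/Ω = (1/2.0) × 0.6 × 480 × 5.656 × 790 × 10⁻³ = 643.4 kN.
Base metal (shear rupture): R_n/Ω = (1/2.0) × 0.6 × 410 × 10 × 790 × 10⁻³ = 971.7 kN.
Governing: weld metal.

R_n/Ω ≈ 643 kN (weld metal governs)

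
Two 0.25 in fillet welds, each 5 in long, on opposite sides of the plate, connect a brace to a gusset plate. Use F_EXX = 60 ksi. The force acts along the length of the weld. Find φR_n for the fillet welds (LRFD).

Effective throat t_e = 0.707 × 0.25 = 0.1767 in.
Total length L = 10 in; A_we = 0.1767 × 10 = 1.767 in².
F_nw = 0.6 F_EXX = 0.6 × 60 = 36 ksi.
φR_n = 0.75 × 36 × 1.767 = 47.72 kip.

φR_n ≈ 47.7 kip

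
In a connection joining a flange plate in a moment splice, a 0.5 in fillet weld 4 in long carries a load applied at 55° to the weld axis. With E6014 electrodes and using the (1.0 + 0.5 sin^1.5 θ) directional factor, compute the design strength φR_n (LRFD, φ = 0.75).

E60XX → F_EXX = 60 ksi.
t_e = 0.707 × 0.5 = 0.3535 in; A_we = 0.3535 × 4 = 1.414 in².
Directional factor: 1.0 + 0.5 sin^1.5(55°) = 1.371.
F_nw = 0.6 × 60 × 1.371 = 49.35 ksi.
φR_n = 0.75 × 49.35 × 1.414 = 52.33 kip.

φR_n ≈ 52.3 kip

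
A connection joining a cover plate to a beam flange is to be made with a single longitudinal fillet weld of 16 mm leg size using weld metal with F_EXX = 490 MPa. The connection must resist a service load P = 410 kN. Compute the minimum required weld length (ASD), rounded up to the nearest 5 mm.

L = 250 mm

Throat t_e = 0.707 × 16 = 11.31 mm.
r_n/Ω = (0.6 × 490 × 11.31) / 2.0 = 1663 N/mm = 1.663 kN/mm.
L_req = P / (r_n/Ω) = 410 / 1.663 = 246.6 mm total.
Round up → use L = 250 mm.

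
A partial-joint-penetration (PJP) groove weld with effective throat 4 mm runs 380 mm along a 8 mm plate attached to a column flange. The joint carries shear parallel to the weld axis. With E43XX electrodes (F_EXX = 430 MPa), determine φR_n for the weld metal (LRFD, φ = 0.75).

Effective throat (given) t_e = 4 mm.
A_we = 4 × 380 = 1520 mm².
F_nw = 0.6 F_EXX = 258 MPa.
φR_n = 0.75 × 258 × 1520 × 10⁻³ = 294.1 kN.

φR_n ≈ 294 kN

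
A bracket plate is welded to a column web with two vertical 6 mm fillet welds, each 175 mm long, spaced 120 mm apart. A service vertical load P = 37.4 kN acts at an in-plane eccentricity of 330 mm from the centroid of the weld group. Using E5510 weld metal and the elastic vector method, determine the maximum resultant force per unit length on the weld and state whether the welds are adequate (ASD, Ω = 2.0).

E55XX → F_EXX = 550 MPa.
Total weld length L_w = 350 mm. Treat welds as unit-width lines.
Polar moment about centroid: J = 2[d³/12 + d(b/2)²] = 2[175³/12 + 175×60²] = 2153000 mm³.
Direct shear f_v = P/L_w = 37.4×10³ / 350 = 106.9 N/mm (vertical).
Torsion M = P·e = 37.4×10³ × 330 = 12342000 N·mm.
Critical point at (x, y) = (60, 87.5) from centroid. f_tx = M·y/J = 501.5 N/mm; f_ty = M·x/J = 343.9 N/mm.
Resultant f_max = √[f_tx² + (f_v + f_ty)²] = √[501.5² + (106.9 + 343.9)²] = 674.3 N/mm.
Capacity per unit length: r_n/Ω = (1/2.0) × 0.6 × 550 × (0.707 × 6) = 699.9 N/mm.
674.3 ≤ 699.9 → adequate.

f_max ≈ 674 N/mm; adequate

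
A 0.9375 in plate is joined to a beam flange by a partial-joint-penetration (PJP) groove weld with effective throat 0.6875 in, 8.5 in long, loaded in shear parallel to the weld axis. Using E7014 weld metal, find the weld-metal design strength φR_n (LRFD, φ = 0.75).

E70XX → F_EXX = 70 ksi.
Effective throat (given) t_e = 0.6875 in.
A_we = 0.6875 × 8.5 = 5.844 in².
F_nw = 0.6 F_EXX = 42 ksi.
φR_n = 0.75 × 42 × 5.844 = 184.1 kip.

φR_n ≈ 184 kip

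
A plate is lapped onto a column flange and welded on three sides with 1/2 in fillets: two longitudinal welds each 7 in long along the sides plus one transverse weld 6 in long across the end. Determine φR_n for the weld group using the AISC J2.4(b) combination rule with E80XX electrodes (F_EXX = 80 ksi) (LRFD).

φR_n ≈ 266 kip

t_e = 0.707 × 0.5 = 0.3535 in.
R_nwl = 0.6 × 80 × 0.3535 × 14 = 237.6 kip (longitudinal, 2 welds).
R_nwt = 0.6 × 80 × 0.3535 × 6 = 101.8 kip (transverse, base value).
(i) R_nwl + R_nwt = 339.4 kip; (ii) 0.85 R_nwl + 1.5 R_nwt = 354.6 kip.
R_n = max = 354.6 kip [governs: (ii)]; φR_n = 266 kip.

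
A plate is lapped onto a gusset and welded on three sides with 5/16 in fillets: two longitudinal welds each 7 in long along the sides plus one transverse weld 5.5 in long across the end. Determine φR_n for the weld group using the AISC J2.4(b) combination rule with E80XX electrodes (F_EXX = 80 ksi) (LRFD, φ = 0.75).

t_e = 0.707 × 0.3125 = 0.2209 in.
R_nwl = 0.6 × 80 × 0.2209 × 14 = 148.5 kips (longitudinal, 2 welds).
R_nwt = 0.6 × 80 × 0.2209 × 5.5 = 58.33 kips (transverse, base value).
(i) R_nwl + R_nwt = 206.8 kips; (ii) 0.85 R_nwl + 1.5 R_nwt = 213.7 kips.
R_n = max = 213.7 kips [governs: (ii)]; φR_n = 160.3 kips.

φR_n ≈ 160 kips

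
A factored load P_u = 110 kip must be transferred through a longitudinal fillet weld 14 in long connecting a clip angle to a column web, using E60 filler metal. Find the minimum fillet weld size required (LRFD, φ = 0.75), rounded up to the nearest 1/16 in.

E60XX → F_EXX = 60 ksi.
Total weld length L = 14 in.
Required throat t_e = P_u / (φ × 0.6 F_EXX × L) = 110 / (0.75 × 0.6 × 60 × 14) = 0.291 in.
Required leg w = t_e / 0.707 = 0.4116 in → use 7/16 in.

w = 7/16 in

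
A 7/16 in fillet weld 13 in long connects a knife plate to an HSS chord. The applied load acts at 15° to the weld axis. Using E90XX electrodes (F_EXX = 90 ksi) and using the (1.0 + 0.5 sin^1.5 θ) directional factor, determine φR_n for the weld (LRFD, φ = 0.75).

φR_n ≈ 174 kip

t_e = 0.707 × 0.4375 = 0.3093 in; A_we = 0.3093 × 13 = 4.021 in².
Directional factor: 1.0 + 0.5 sin^1.5(15°) = 1.066.
F_nw = 0.6 × 90 × 1.066 = 57.56 ksi.
φR_n = 0.75 × 57.56 × 4.021 = 173.6 kip.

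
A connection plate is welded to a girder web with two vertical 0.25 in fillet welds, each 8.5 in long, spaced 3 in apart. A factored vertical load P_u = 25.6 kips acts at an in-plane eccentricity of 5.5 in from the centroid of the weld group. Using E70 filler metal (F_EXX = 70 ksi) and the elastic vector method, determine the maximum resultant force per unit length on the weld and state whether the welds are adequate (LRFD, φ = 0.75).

Total weld length L_w = 17 in. Treat welds as unit-width lines.
Polar moment about centroid: J = 2[d³/12 + d(b/2)²] = 2[8.5³/12 + 8.5×1.5²] = 140.6 in³.
Direct shear f_v = P/L_w = 25.6 / 17 = 1.506 kip/in (vertical).
Torsion M = P·e = 25.6 × 5.5 = 140.8 kip·in.
Critical point at (x, y) = (1.5, 4.25) from centroid. f_tx = M·y/J = 4.256 kip/in; f_ty = M·x/J = 1.502 kip/in.
Resultant f_max = √[f_tx² + (f_v + f_ty)²] = √[4.256² + (1.506 + 1.502)²] = 5.212 kip/in.
Capacity per unit length: φr_n = 0.75 × 0.6 × 70 × (0.707 × 0.25) = 5.568 kip/in.
5.212 ≤ 5.568 → adequate.

f_max ≈ 5.21 kip/in; adequate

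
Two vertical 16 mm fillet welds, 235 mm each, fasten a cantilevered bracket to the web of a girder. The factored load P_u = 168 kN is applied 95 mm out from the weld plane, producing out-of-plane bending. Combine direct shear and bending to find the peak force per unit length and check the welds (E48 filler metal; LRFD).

E48XX → F_EXX = 480 MPa.
L_w = 2 × 235 = 470 mm; section modulus (unit throat) S = 2 × L²/6 = 18410 mm².
Direct shear f_v = P/L_w = 168×10³/470 = 357.4 N/mm.
Moment M = P × e = 168×10³ × 95 = 15960000 N·mm; bending f_b = M/S = 867 N/mm.
f_max = √(f_v² + f_b²) = √(357.4² + 867²) = 937.8 N/mm.
φr_n = 0.75 × 0.6 × 480 × (0.707 × 16) = 2443 N/mm → adequate.

f_max ≈ 938 N/mm; adequate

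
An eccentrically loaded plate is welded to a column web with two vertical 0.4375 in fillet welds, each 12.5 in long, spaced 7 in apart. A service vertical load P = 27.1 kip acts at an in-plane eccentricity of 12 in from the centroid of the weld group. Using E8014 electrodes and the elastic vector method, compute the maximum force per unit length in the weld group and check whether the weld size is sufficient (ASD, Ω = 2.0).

f_max ≈ 4.32 kip/in; adequate

E80XX → F_EXX = 80 ksi.
Total weld length L_w = 25 in. Treat welds as unit-width lines.
Polar moment about centroid: J = 2[d³/12 + d(b/2)²] = 2[12.5³/12 + 12.5×3.5²] = 631.8 in³.
Direct shear f_v = P/L_w = 27.1 / 25 = 1.084 kip/in (vertical).
Torsion M = P·e = 27.1 × 12 = 325.2 kip·in.
Critical point at (x, y) = (3.5, 6.25) from centroid. f_tx = M·y/J = 3.217 kip/in; f_ty = M·x/J = 1.802 kip/in.
Resultant f_max = √[f_tx² + (f_v + f_ty)²] = √[3.217² + (1.084 + 1.802)²] = 4.322 kip/in.
Capacity per unit length: r_n/Ω = (1/2.0) × 0.6 × 80 × (0.707 × 0.4375) = 7.423 kip/in.
4.322 ≤ 7.423 → adequate.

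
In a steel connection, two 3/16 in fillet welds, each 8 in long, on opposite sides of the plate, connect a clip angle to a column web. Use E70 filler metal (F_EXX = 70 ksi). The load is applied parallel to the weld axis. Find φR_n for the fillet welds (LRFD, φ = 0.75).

Effective throat t_e = 0.707 × 0.1875 = 0.1326 in.
Total length L = 16 in; A_we = 0.1326 × 16 = 2.121 in².
F_nw = 0.6 F_EXX = 0.6 × 70 = 42 ksi.
φR_n = 0.75 × 42 × 2.121 = 66.81 kip.

φR_n ≈ 66.8 kip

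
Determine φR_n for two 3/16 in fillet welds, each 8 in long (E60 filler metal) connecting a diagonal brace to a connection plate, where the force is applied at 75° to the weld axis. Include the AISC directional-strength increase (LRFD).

φR_n ≈ 84.4 kips

E60XX → F_EXX = 60 ksi.
t_e = 0.707 × 0.1875 = 0.1326 in; A_we = 0.1326 × 16 = 2.121 in².
Directional factor: 1.0 + 0.5 sin^1.5(75°) = 1.475.
F_nw = 0.6 × 60 × 1.475 = 53.09 ksi.
φR_n = 0.75 × 53.09 × 2.121 = 84.45 kips.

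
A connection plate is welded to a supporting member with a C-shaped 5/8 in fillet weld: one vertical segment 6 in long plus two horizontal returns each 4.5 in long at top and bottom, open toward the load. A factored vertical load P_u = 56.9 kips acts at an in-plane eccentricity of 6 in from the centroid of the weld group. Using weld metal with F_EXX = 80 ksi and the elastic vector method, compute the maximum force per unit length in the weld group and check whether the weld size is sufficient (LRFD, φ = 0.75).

f_max ≈ 14.2 kip/in; adequate

Total weld length L_w = 15 in. Treat welds as unit-width lines.
Centroid: x̄ = 2×4.5×2.25 / 15 = 1.35 in from the vertical weld.
Polar moment about centroid: J = I_x + I_y = [6³/12 + 2×4.5×3²] + [6×1.35² + 2(4.5³/12 + 4.5×0.9²)] = 132.4 in³.
Direct shear f_v = P/L_w = 56.9 / 15 = 3.793 kip/in (vertical).
Torsion M = P·e = 56.9 × 6 = 341.4 kip·in.
Critical point at (x, y) = (3.15, 3) from centroid. f_tx = M·y/J = 7.735 kip/in; f_ty = M·x/J = 8.122 kip/in.
Resultant f_max = √[f_tx² + (f_v + f_ty)²] = √[7.735² + (3.793 + 8.122)²] = 14.21 kip/in.
Capacity per unit length: φr_n = 0.75 × 0.6 × 80 × (0.707 × 0.625) = 15.91 kip/in.
14.21 ≤ 15.91 → adequate.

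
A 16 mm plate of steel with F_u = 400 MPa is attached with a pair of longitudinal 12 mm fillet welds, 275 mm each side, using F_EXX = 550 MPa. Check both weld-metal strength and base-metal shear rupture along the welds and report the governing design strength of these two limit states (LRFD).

t_e = 0.707 × 12 = 8.484 mm; L = 550 mm.
Weld metal: φR_n = 0.75 × 0.6 × 550 × 8.484 × 550 × 10⁻³ = 1155 kN.
Base metal (shear rupture): φR_n = 0.75 × 0.6 × 400 × 16 × 550 × 10⁻³ = 1584 kN.
Governing: weld metal.

φR_n ≈ 1150 kN (weld metal governs)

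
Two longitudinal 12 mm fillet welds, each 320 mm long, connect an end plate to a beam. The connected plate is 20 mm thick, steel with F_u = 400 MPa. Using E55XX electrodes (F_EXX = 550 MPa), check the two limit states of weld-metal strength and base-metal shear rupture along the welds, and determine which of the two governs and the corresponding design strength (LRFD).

φR_n ≈ 1340 kN (weld metal governs)

t_e = 0.707 × 12 = 8.484 mm; L = 640 mm.
Weld metal: φR_n = 0.75 × 0.6 × 550 × 8.484 × 640 × 10⁻³ = 1344 kN.
Base metal (shear rupture): φR_n = 0.75 × 0.6 × 400 × 20 × 640 × 10⁻³ = 2304 kN.
Governing: weld metal.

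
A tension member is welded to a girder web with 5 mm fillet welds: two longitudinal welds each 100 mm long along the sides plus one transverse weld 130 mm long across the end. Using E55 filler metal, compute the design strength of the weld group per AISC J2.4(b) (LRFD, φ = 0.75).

φR_n ≈ 319 kN

E55XX → F_EXX = 550 MPa.
t_e = 0.707 × 5 = 3.535 mm.
R_nwl = 0.6 × 550 × 3.535 × 200 × 10⁻³ = 233.3 kN (longitudinal, 2 welds).
R_nwt = 0.6 × 550 × 3.535 × 130 × 10⁻³ = 151.7 kN (transverse, base value).
(i) R_nwl + R_nwt = 385 kN; (ii) 0.85 R_nwl + 1.5 R_nwt = 425.8 kN.
R_n = max = 425.8 kN [governs: (ii)]; φR_n = 319.3 kN.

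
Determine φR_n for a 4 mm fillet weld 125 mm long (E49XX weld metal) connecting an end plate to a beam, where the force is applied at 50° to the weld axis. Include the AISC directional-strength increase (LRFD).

φR_n ≈ 104 kN

E49XX → F_EXX = 490 MPa.
t_e = 0.707 × 4 = 2.828 mm; A_we = 2.828 × 125 = 353.5 mm².
Directional factor: 1.0 + 0.5 sin^1.5(50°) = 1.335.
F_nw = 0.6 × 490 × 1.335 = 392.6 MPa.
φR_n = 0.75 × 392.6 × 353.5 × 10⁻³ = 104.1 kN.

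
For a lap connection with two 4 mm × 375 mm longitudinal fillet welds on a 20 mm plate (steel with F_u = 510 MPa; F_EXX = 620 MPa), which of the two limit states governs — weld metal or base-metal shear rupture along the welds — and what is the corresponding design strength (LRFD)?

φR_n ≈ 592 kN (weld metal governs)

t_e = 0.707 × 4 = 2.828 mm; L = 750 mm.
Weld metal: φR_n = 0.75 × 0.6 × 620 × 2.828 × 750 × 10⁻³ = 591.8 kN.
Base metal (shear rupture): φR_n = 0.75 × 0.6 × 510 × 20 × 750 × 10⁻³ = 3442 kN.
Governing: weld metal.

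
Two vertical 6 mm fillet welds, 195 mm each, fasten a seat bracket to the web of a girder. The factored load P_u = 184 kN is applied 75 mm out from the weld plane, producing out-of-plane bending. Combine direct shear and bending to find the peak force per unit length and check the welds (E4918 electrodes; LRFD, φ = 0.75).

E49XX → F_EXX = 490 MPa.
L_w = 2 × 195 = 390 mm; section modulus (unit throat) S = 2 × L²/6 = 12680 mm².
Direct shear f_v = P/L_w = 184×10³/390 = 471.8 N/mm.
Moment M = P × e = 184×10³ × 75 = 13800000 N·mm; bending f_b = M/S = 1089 N/mm.
f_max = √(f_v² + f_b²) = √(471.8² + 1089²) = 1187 N/mm.
φr_n = 0.75 × 0.6 × 490 × (0.707 × 6) = 935.4 N/mm → NOT adequate.

f_max ≈ 1190 N/mm; NOT adequate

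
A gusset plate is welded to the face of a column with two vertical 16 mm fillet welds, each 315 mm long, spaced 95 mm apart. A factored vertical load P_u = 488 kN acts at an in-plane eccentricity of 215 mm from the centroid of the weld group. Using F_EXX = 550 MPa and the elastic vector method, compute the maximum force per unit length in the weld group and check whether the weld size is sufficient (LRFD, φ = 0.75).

f_max ≈ 2920 N/mm; NOT adequate

Total weld length L_w = 630 mm. Treat welds as unit-width lines.
Polar moment about centroid: J = 2[d³/12 + d(b/2)²] = 2[315³/12 + 315×47.5²] = 6631000 mm³.
Direct shear f_v = P/L_w = 488×10³ / 630 = 774.6 N/mm (vertical).
Torsion M = P·e = 488×10³ × 215 = 104920000 N·mm.
Critical point at (x, y) = (47.5, 157.5) from centroid. f_tx = M·y/J = 2492 N/mm; f_ty = M·x/J = 751.6 N/mm.
Resultant f_max = √[f_tx² + (f_v + f_ty)²] = √[2492² + (774.6 + 751.6)²] = 2922 N/mm.
Capacity per unit length: φr_n = 0.75 × 0.6 × 550 × (0.707 × 16) = 2800 N/mm.
2922 > 2800 → NOT adequate.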